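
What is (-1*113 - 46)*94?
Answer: -14946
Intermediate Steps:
(-1*113 - 46)*94 = (-113 - 46)*94 = -159*94 = -14946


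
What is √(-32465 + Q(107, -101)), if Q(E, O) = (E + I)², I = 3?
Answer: I*√20365 ≈ 142.71*I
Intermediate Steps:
Q(E, O) = (3 + E)² (Q(E, O) = (E + 3)² = (3 + E)²)
√(-32465 + Q(107, -101)) = √(-32465 + (3 + 107)²) = √(-32465 + 110²) = √(-32465 + 12100) = √(-20365) = I*√20365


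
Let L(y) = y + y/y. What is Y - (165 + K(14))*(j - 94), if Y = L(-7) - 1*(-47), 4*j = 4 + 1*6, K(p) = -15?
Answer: 13766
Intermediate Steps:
j = 5/2 (j = (4 + 1*6)/4 = (4 + 6)/4 = (1/4)*10 = 5/2 ≈ 2.5000)
L(y) = 1 + y (L(y) = y + 1 = 1 + y)
Y = 41 (Y = (1 - 7) - 1*(-47) = -6 + 47 = 41)
Y - (165 + K(14))*(j - 94) = 41 - (165 - 15)*(5/2 - 94) = 41 - 150*(-183)/2 = 41 - 1*(-13725) = 41 + 13725 = 13766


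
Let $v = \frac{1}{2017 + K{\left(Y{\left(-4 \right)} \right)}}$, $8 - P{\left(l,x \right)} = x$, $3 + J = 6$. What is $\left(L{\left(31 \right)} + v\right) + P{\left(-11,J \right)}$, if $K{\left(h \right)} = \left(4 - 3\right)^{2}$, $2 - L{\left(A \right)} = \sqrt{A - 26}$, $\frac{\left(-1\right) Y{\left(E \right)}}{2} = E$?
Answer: $\frac{14127}{2018} - \sqrt{5} \approx 4.7644$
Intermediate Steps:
$Y{\left(E \right)} = - 2 E$
$J = 3$ ($J = -3 + 6 = 3$)
$L{\left(A \right)} = 2 - \sqrt{-26 + A}$ ($L{\left(A \right)} = 2 - \sqrt{A - 26} = 2 - \sqrt{-26 + A}$)
$K{\left(h \right)} = 1$ ($K{\left(h \right)} = 1^{2} = 1$)
$P{\left(l,x \right)} = 8 - x$
$v = \frac{1}{2018}$ ($v = \frac{1}{2017 + 1} = \frac{1}{2018} \approx 0.00049554$)
$\left(L{\left(31 \right)} + v\right) + P{\left(-11,J \right)} = \left(\left(2 - \sqrt{-26 + 31}\right) + \frac{1}{2018}\right) + \left(8 - 3\right) = \left(\left(2 - \sqrt{5}\right) + \frac{1}{2018}\right) + \left(8 - 3\right) = \left(\frac{4037}{2018} - \sqrt{5}\right) + 5 = \frac{14127}{2018} - \sqrt{5}$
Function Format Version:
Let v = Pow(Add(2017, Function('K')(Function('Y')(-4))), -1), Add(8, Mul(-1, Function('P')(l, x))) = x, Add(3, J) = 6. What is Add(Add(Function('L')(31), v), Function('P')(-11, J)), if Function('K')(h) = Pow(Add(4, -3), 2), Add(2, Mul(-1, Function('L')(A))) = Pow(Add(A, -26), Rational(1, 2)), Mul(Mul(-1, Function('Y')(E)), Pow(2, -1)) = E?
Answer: Add(Rational(14127, 2018), Mul(-1, Pow(5, Rational(1, 2)))) ≈ 4.7644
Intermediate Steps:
Function('Y')(E) = Mul(-2, E)
J = 3 (J = Add(-3, 6) = 3)
Function('L')(A) = Add(2, Mul(-1, Pow(Add(-26, A), Rational(1, 2)))) (Function('L')(A) = Add(2, Mul(-1, Pow(Add(A, -26), Rational(1, 2)))) = Add(2, Mul(-1, Pow(Add(-26, A), Rational(1, 2)))))
Function('K')(h) = 1 (Function('K')(h) = Pow(1, 2) = 1)
Function('P')(l, x) = Add(8, Mul(-1, x))
v = Rational(1, 2018) (v = Pow(Add(2017, 1), -1) = Pow(2018, -1) = Rational(1, 2018) ≈ 0.00049554)
Add(Add(Function('L')(31), v), Function('P')(-11, J)) = Add(Add(Add(2, Mul(-1, Pow(Add(-26, 31), Rational(1, 2)))), Rational(1, 2018)), Add(8, Mul(-1, 3))) = Add(Add(Add(2, Mul(-1, Pow(5, Rational(1, 2)))), Rational(1, 2018)), Add(8, -3)) = Add(Add(Rational(4037, 2018), Mul(-1, Pow(5, Rational(1, 2)))), 5) = Add(Rational(14127, 2018), Mul(-1, Pow(5, Rational(1, 2))))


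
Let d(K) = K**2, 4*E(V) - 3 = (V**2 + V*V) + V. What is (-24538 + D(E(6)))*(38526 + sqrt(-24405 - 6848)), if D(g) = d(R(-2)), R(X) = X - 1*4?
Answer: -943964052 - 24502*I*sqrt(31253) ≈ -9.4396e+8 - 4.3316e+6*I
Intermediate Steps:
E(V) = 3/4 + V**2/2 + V/4 (E(V) = 3/4 + ((V**2 + V*V) + V)/4 = 3/4 + ((V**2 + V**2) + V)/4 = 3/4 + (2*V**2 + V)/4 = 3/4 + (V + 2*V**2)/4 = 3/4 + (V**2/2 + V/4) = 3/4 + V**2/2 + V/4)
R(X) = -4 + X (R(X) = X - 4 = -4 + X)
D(g) = 36 (D(g) = (-4 - 2)**2 = (-6)**2 = 36)
(-24538 + D(E(6)))*(38526 + sqrt(-24405 - 6848)) = (-24538 + 36)*(38526 + sqrt(-24405 - 6848)) = -24502*(38526 + sqrt(-31253)) = -24502*(38526 + I*sqrt(31253)) = -943964052 - 24502*I*sqrt(31253)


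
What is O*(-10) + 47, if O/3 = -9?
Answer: 317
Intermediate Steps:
O = -27 (O = 3*(-9) = -27)
O*(-10) + 47 = -27*(-10) + 47 = 270 + 47 = 317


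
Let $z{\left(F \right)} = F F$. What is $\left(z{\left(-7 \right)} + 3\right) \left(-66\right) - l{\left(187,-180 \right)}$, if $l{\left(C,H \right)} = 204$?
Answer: $-3636$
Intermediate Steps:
$z{\left(F \right)} = F^{2}$
$\left(z{\left(-7 \right)} + 3\right) \left(-66\right) - l{\left(187,-180 \right)} = \left(\left(-7\right)^{2} + 3\right) \left(-66\right) - 204 = \left(49 + 3\right) \left(-66\right) - 204 = 52 \left(-66\right) - 204 = -3432 - 204 = -3636$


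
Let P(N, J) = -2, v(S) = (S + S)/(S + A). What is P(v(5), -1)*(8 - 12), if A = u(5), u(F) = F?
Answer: 8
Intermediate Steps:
A = 5
v(S) = 2*S/(5 + S) (v(S) = (S + S)/(S + 5) = (2*S)/(5 + S) = 2*S/(5 + S))
P(v(5), -1)*(8 - 12) = -2*(8 - 12) = -2*(-4) = 8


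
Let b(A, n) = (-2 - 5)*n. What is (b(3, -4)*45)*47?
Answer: 59220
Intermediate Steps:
b(A, n) = -7*n
(b(3, -4)*45)*47 = (-7*(-4)*45)*47 = (28*45)*47 = 1260*47 = 59220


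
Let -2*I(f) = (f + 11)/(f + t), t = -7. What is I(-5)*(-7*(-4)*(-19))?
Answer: -133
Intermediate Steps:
I(f) = -(11 + f)/(2*(-7 + f)) (I(f) = -(f + 11)/(2*(f - 7)) = -(11 + f)/(2*(-7 + f)))
I(-5)*(-7*(-4)*(-19)) = ((-11 - 1*(-5))/(2*(-7 - 5)))*(-7*(-4)*(-19)) = ((½)*(-11 + 5)/(-12))*(28*(-19)) = ((½)*(-1/12)*(-6))*(-532) = (¼)*(-532) = -133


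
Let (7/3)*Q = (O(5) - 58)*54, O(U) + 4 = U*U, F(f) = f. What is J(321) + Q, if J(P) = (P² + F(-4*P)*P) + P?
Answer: -2167608/7 ≈ -3.0966e+5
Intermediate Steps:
O(U) = -4 + U² (O(U) = -4 + U*U = -4 + U²)
J(P) = P - 3*P² (J(P) = (P² + (-4*P)*P) + P = (P² - 4*P²) + P = -3*P² + P = P - 3*P²)
Q = -5994/7 (Q = 3*(((-4 + 5²) - 58)*54)/7 = 3*(((-4 + 25) - 58)*54)/7 = 3*((21 - 58)*54)/7 = 3*(-37*54)/7 = (3/7)*(-1998) = -5994/7 ≈ -856.29)
J(321) + Q = 321*(1 - 3*321) - 5994/7 = 321*(1 - 963) - 5994/7 = 321*(-962) - 5994/7 = -308802 - 5994/7 = -2167608/7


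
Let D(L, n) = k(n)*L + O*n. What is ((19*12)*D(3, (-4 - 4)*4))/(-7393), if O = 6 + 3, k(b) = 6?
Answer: 61560/7393 ≈ 8.3268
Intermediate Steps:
O = 9
D(L, n) = 6*L + 9*n
((19*12)*D(3, (-4 - 4)*4))/(-7393) = ((19*12)*(6*3 + 9*((-4 - 4)*4)))/(-7393) = (228*(18 + 9*(-8*4)))*(-1/7393) = (228*(18 + 9*(-32)))*(-1/7393) = (228*(18 - 288))*(-1/7393) = (228*(-270))*(-1/7393) = -61560*(-1/7393) = 61560/7393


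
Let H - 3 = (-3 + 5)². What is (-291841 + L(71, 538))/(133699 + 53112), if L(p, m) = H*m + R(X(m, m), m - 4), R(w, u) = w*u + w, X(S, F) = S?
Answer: -245/186811 ≈ -0.0013115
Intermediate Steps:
R(w, u) = w + u*w (R(w, u) = u*w + w = w + u*w)
H = 7 (H = 3 + (-3 + 5)² = 3 + 2² = 3 + 4 = 7)
L(p, m) = 7*m + m*(-3 + m) (L(p, m) = 7*m + m*(1 + (m - 4)) = 7*m + m*(1 + (-4 + m)) = 7*m + m*(-3 + m))
(-291841 + L(71, 538))/(133699 + 53112) = (-291841 + 538*(4 + 538))/(133699 + 53112) = (-291841 + 538*542)/186811 = (-291841 + 291596)*(1/186811) = -245*1/186811 = -245/186811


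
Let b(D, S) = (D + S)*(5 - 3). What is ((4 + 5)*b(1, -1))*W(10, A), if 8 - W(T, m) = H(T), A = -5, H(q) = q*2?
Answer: 0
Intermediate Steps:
H(q) = 2*q
W(T, m) = 8 - 2*T
b(D, S) = 2*D + 2*S (b(D, S) = (D + S)*2 = 2*D + 2*S)
((4 + 5)*b(1, -1))*W(10, A) = ((4 + 5)*(2*1 + 2*(-1)))*(8 - 2*10) = (9*(2 - 2))*(8 - 20) = (9*0)*(-12) = 0*(-12) = 0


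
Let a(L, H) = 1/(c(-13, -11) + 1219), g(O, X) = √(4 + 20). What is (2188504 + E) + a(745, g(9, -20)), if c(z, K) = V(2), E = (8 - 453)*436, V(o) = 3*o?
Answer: 2443242901/1225 ≈ 1.9945e+6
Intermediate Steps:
g(O, X) = 2*√6 (g(O, X) = √24 = 2*√6)
E = -194020 (E = -445*436 = -194020)
c(z, K) = 6 (c(z, K) = 3*2 = 6)
a(L, H) = 1/1225 (a(L, H) = 1/(6 + 1219) = 1/1225)
(2188504 + E) + a(745, g(9, -20)) = (2188504 - 194020) + 1/1225 = 1994484 + 1/1225 = 2443242901/1225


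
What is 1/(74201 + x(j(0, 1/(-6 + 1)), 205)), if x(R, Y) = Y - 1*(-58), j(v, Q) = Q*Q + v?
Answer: 1/74464 ≈ 1.3429e-5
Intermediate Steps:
j(v, Q) = v + Q² (j(v, Q) = Q² + v = v + Q²)
x(R, Y) = 58 + Y (x(R, Y) = Y + 58 = 58 + Y)
1/(74201 + x(j(0, 1/(-6 + 1)), 205)) = 1/(74201 + (58 + 205)) = 1/(74201 + 263) = 1/74464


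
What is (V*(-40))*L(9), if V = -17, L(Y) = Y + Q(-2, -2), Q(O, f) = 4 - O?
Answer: 10200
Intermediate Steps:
L(Y) = 6 + Y (L(Y) = Y + (4 - 1*(-2)) = Y + (4 + 2) = Y + 6 = 6 + Y)
(V*(-40))*L(9) = (-17*(-40))*(6 + 9) = 680*15 = 10200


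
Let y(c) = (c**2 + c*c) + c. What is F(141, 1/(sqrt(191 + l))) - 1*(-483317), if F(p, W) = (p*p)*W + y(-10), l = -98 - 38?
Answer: 483507 + 19881*sqrt(55)/55 ≈ 4.8619e+5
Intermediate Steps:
l = -136
y(c) = c + 2*c**2 (y(c) = (c**2 + c**2) + c = 2*c**2 + c = c + 2*c**2)
F(p, W) = 190 + W*p**2 (F(p, W) = (p*p)*W - 10*(1 + 2*(-10)) = p**2*W - 10*(1 - 20) = W*p**2 - 10*(-19) = W*p**2 + 190 = 190 + W*p**2)
F(141, 1/(sqrt(191 + l))) - 1*(-483317) = (190 + 141**2/sqrt(191 - 136)) - 1*(-483317) = (190 + 19881/sqrt(55)) + 483317 = (190 + (sqrt(55)/55)*19881) + 483317 = (190 + 19881*sqrt(55)/55) + 483317 = 483507 + 19881*sqrt(55)/55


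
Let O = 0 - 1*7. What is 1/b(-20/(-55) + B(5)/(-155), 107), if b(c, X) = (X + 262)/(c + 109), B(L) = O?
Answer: 186542/629145 ≈ 0.29650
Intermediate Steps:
O = -7 (O = 0 - 7 = -7)
B(L) = -7
b(c, X) = (262 + X)/(109 + c)
1/b(-20/(-55) + B(5)/(-155), 107) = 1/((262 + 107)/(109 + (-20/(-55) - 7/(-155)))) = 1/(369/(109 + (-20*(-1/55) - 7*(-1/155)))) = 1/(369/(109 + (4/11 + 7/155))) = 1/(369/(109 + 697/1705)) = 1/(369/(186542/1705)) = 1/((1705/186542)*369) = 1/(629145/186542) = 186542/629145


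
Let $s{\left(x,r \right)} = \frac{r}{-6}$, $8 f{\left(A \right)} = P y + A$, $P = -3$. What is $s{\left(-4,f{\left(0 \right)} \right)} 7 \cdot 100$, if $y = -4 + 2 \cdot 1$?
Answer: $- \frac{175}{2} \approx -87.5$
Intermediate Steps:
$y = -2$ ($y = -4 + 2 = -2$)
$f{\left(A \right)} = \frac{3}{4} + \frac{A}{8}$ ($f{\left(A \right)} = \frac{\left(-3\right) \left(-2\right) + A}{8} = \frac{6 + A}{8} = \frac{3}{4} + \frac{A}{8}$)
$s{\left(x,r \right)} = - \frac{r}{6}$ ($s{\left(x,r \right)} = r \left(- \frac{1}{6}\right) = - \frac{r}{6}$)
$s{\left(-4,f{\left(0 \right)} \right)} 7 \cdot 100 = - \frac{\frac{3}{4} + \frac{1}{8} \cdot 0}{6} \cdot 7 \cdot 100 = - \frac{\frac{3}{4} + 0}{6} \cdot 7 \cdot 100 = \left(- \frac{1}{6}\right) \frac{3}{4} \cdot 7 \cdot 100 = \left(- \frac{1}{8}\right) 7 \cdot 100 = \left(- \frac{7}{8}\right) 100 = - \frac{175}{2}$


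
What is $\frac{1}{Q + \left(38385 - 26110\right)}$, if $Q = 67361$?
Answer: $\frac{1}{79636} \approx 1.2557 \cdot 10^{-5}$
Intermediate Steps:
$\frac{1}{Q + \left(38385 - 26110\right)} = \frac{1}{67361 + \left(38385 - 26110\right)} = \frac{1}{67361 + 12275} = \frac{1}{79636}$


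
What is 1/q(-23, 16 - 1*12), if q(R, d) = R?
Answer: -1/23 ≈ -0.043478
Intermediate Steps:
1/q(-23, 16 - 1*12) = 1/(-23) = -1/23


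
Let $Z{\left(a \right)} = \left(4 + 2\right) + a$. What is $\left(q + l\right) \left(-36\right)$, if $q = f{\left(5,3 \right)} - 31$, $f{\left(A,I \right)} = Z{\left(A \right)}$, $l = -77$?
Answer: $3492$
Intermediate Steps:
$Z{\left(a \right)} = 6 + a$
$f{\left(A,I \right)} = 6 + A$
$q = -20$ ($q = \left(6 + 5\right) - 31 = 11 - 31 = -20$)
$\left(q + l\right) \left(-36\right) = \left(-20 - 77\right) \left(-36\right) = \left(-97\right) \left(-36\right) = 3492$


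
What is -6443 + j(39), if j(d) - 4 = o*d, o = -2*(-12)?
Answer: -5503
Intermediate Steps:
o = 24
j(d) = 4 + 24*d
-6443 + j(39) = -6443 + (4 + 24*39) = -6443 + (4 + 936) = -6443 + 940 = -5503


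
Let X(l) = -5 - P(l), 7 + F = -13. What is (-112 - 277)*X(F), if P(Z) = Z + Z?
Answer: -13615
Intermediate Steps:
P(Z) = 2*Z
F = -20 (F = -7 - 13 = -20)
X(l) = -5 - 2*l
(-112 - 277)*X(F) = (-112 - 277)*(-5 - 2*(-20)) = -389*(-5 + 40) = -389*35 = -13615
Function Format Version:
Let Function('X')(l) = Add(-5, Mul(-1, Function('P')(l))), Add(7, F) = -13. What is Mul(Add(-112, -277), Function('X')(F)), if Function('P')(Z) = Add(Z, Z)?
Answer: -13615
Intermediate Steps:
Function('P')(Z) = Mul(2, Z)
F = -20 (F = Add(-7, -13) = -20)
Function('X')(l) = Add(-5, Mul(-2, l)) (Function('X')(l) = Add(-5, Mul(-1, Mul(2, l))) = Add(-5, Mul(-2, l)))
Mul(Add(-112, -277), Function('X')(F)) = Mul(Add(-112, -277), Add(-5, Mul(-2, -20))) = Mul(-389, Add(-5, 40)) = Mul(-389, 35) = -13615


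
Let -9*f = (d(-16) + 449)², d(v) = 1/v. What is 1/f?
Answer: -2304/51595489 ≈ -4.4655e-5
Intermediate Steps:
f = -51595489/2304 (f = -(1/(-16) + 449)²/9 = -(-1/16 + 449)²/9 = -(7183/16)²/9 = -⅑*51595489/256 = -51595489/2304 ≈ -22394.)
1/f = 1/(-51595489/2304) = -2304/51595489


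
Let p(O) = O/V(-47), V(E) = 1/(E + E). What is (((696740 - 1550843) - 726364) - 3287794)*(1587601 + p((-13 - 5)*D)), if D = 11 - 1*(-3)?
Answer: -7844175398429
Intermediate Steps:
V(E) = 1/(2*E)
D = 14 (D = 11 + 3 = 14)
p(O) = -94*O (p(O) = O/(((½)/(-47))) = O/(((½)*(-1/47))) = O/(-1/94) = O*(-94) = -94*O)
(((696740 - 1550843) - 726364) - 3287794)*(1587601 + p((-13 - 5)*D)) = (((696740 - 1550843) - 726364) - 3287794)*(1587601 - 94*(-13 - 5)*14) = ((-854103 - 726364) - 3287794)*(1587601 - (-1692)*14) = (-1580467 - 3287794)*(1587601 - 94*(-252)) = -4868261*(1587601 + 23688) = -4868261*1611289 = -7844175398429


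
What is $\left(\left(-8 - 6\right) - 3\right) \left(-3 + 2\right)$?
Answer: $17$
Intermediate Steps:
$\left(\left(-8 - 6\right) - 3\right) \left(-3 + 2\right) = \left(-14 - 3\right) \left(-1\right) = \left(-17\right) \left(-1\right) = 17$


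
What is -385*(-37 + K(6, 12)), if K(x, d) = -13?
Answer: 19250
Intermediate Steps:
-385*(-37 + K(6, 12)) = -385*(-37 - 13) = -385*(-50) = 19250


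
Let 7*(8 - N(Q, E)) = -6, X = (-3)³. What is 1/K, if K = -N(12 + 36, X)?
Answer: -7/62 ≈ -0.11290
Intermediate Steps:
X = -27
N(Q, E) = 62/7 (N(Q, E) = 8 - ⅐*(-6) = 8 + 6/7 = 62/7)
K = -62/7 (K = -1*62/7 = -62/7 ≈ -8.8571)
1/K = 1/(-62/7) = -7/62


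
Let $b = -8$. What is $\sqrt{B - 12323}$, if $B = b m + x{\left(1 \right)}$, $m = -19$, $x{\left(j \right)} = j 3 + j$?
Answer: $23 i \sqrt{23} \approx 110.3 i$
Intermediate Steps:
$x{\left(j \right)} = 4 j$ ($x{\left(j \right)} = 3 j + j = 4 j$)
$B = 156$ ($B = \left(-8\right) \left(-19\right) + 4 \cdot 1 = 152 + 4 = 156$)
$\sqrt{B - 12323} = \sqrt{156 - 12323} = \sqrt{-12167} = 23 i \sqrt{23}$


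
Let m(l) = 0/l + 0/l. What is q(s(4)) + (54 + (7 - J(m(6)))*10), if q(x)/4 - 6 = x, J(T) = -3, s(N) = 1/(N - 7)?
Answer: 530/3 ≈ 176.67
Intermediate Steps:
s(N) = 1/(-7 + N)
m(l) = 0 (m(l) = 0 + 0 = 0)
q(x) = 24 + 4*x
q(s(4)) + (54 + (7 - J(m(6)))*10) = (24 + 4/(-7 + 4)) + (54 + (7 - 1*(-3))*10) = (24 + 4/(-3)) + (54 + (7 + 3)*10) = (24 + 4*(-⅓)) + (54 + 10*10) = (24 - 4/3) + (54 + 100) = 68/3 + 154 = 530/3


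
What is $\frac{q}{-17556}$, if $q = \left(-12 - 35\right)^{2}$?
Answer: $- \frac{2209}{17556} \approx -0.12583$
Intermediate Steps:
$q = 2209$ ($q = \left(-47\right)^{2} = 2209$)
$\frac{q}{-17556} = \frac{2209}{-17556} = 2209 \left(- \frac{1}{17556}\right) = - \frac{2209}{17556}$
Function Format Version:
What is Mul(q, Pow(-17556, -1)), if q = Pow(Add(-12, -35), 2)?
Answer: Rational(-2209, 17556) ≈ -0.12583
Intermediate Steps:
q = 2209 (q = Pow(-47, 2) = 2209)
Mul(q, Pow(-17556, -1)) = Mul(2209, Pow(-17556, -1)) = Mul(2209, Rational(-1, 17556)) = Rational(-2209, 17556)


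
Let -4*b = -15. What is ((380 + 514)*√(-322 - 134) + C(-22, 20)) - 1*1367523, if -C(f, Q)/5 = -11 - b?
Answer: -5469797/4 + 1788*I*√114 ≈ -1.3675e+6 + 19091.0*I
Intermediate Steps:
b = 15/4 (b = -¼*(-15) = 15/4 ≈ 3.7500)
C(f, Q) = 295/4 (C(f, Q) = -5*(-11 - 1*15/4) = -5*(-11 - 15/4) = -5*(-59/4) = 295/4)
((380 + 514)*√(-322 - 134) + C(-22, 20)) - 1*1367523 = ((380 + 514)*√(-322 - 134) + 295/4) - 1*1367523 = (894*√(-456) + 295/4) - 1367523 = (894*(2*I*√114) + 295/4) - 1367523 = (1788*I*√114 + 295/4) - 1367523 = (295/4 + 1788*I*√114) - 1367523 = -5469797/4 + 1788*I*√114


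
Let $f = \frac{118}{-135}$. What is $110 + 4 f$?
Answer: $\frac{14378}{135} \approx 106.5$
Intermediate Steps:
$f = - \frac{118}{135}$ ($f = 118 \left(- \frac{1}{135}\right) = - \frac{118}{135} \approx -0.87407$)
$110 + 4 f = 110 + 4 \left(- \frac{118}{135}\right) = 110 - \frac{472}{135} = \frac{14378}{135}$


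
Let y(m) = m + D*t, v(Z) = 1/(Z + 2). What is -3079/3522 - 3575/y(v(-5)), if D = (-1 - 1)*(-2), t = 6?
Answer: -37992059/250062 ≈ -151.93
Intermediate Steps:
D = 4 (D = -2*(-2) = 4)
v(Z) = 1/(2 + Z)
y(m) = 24 + m (y(m) = m + 4*6 = m + 24 = 24 + m)
-3079/3522 - 3575/y(v(-5)) = -3079/3522 - 3575/(24 + 1/(2 - 5)) = -3079*1/3522 - 3575/(24 + 1/(-3)) = -3079/3522 - 3575/(24 - ⅓) = -3079/3522 - 3575/71/3 = -3079/3522 - 3575*3/71 = -3079/3522 - 10725/71 = -37992059/250062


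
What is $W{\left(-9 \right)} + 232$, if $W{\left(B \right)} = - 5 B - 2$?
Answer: $275$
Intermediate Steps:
$W{\left(B \right)} = -2 - 5 B$
$W{\left(-9 \right)} + 232 = \left(-2 - -45\right) + 232 = \left(-2 + 45\right) + 232 = 43 + 232 = 275$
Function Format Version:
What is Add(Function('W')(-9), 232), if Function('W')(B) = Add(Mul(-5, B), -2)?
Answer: 275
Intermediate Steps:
Function('W')(B) = Add(-2, Mul(-5, B))
Add(Function('W')(-9), 232) = Add(Add(-2, Mul(-5, -9)), 232) = Add(Add(-2, 45), 232) = Add(43, 232) = 275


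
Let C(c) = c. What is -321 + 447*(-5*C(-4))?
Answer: 8619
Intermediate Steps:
-321 + 447*(-5*C(-4)) = -321 + 447*(-5*(-4)) = -321 + 447*20 = -321 + 8940 = 8619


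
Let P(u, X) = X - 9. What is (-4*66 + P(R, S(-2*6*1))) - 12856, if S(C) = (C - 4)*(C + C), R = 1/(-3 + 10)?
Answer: -12745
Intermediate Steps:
R = ⅐ (R = 1/7 = ⅐ ≈ 0.14286)
S(C) = 2*C*(-4 + C) (S(C) = (-4 + C)*(2*C) = 2*C*(-4 + C))
P(u, X) = -9 + X
(-4*66 + P(R, S(-2*6*1))) - 12856 = (-4*66 + (-9 + 2*(-2*6*1)*(-4 - 2*6*1))) - 12856 = (-264 + (-9 + 2*(-12*1)*(-4 - 12*1))) - 12856 = (-264 + (-9 + 2*(-12)*(-4 - 12))) - 12856 = (-264 + (-9 + 2*(-12)*(-16))) - 12856 = (-264 + (-9 + 384)) - 12856 = (-264 + 375) - 12856 = 111 - 12856 = -12745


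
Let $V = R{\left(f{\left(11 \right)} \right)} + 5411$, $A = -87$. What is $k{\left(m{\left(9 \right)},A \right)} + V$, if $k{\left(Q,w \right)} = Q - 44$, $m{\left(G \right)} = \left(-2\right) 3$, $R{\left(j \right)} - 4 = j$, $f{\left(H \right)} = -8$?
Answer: $5357$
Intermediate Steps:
$R{\left(j \right)} = 4 + j$
$m{\left(G \right)} = -6$
$k{\left(Q,w \right)} = -44 + Q$
$V = 5407$ ($V = \left(4 - 8\right) + 5411 = -4 + 5411 = 5407$)
$k{\left(m{\left(9 \right)},A \right)} + V = \left(-44 - 6\right) + 5407 = -50 + 5407 = 5357$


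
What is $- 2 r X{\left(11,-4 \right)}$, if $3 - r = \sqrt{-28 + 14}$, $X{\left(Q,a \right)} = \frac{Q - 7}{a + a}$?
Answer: $3 - i \sqrt{14} \approx 3.0 - 3.7417 i$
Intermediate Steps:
$X{\left(Q,a \right)} = \frac{-7 + Q}{2 a}$
$r = 3 - i \sqrt{14}$ ($r = 3 - \sqrt{-28 + 14} = 3 - \sqrt{-14} = 3 - i \sqrt{14} \approx 3.0 - 3.7417 i$)
$- 2 r X{\left(11,-4 \right)} = - 2 \left(3 - i \sqrt{14}\right) \frac{-7 + 11}{2 \left(-4\right)} = \left(-6 + 2 i \sqrt{14}\right) \frac{1}{2} \left(- \frac{1}{4}\right) 4 = \left(-6 + 2 i \sqrt{14}\right) \left(- \frac{1}{2}\right) = 3 - i \sqrt{14}$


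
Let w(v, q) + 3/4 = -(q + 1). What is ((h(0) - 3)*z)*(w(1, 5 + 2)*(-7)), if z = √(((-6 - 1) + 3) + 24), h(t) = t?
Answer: -735*√5/2 ≈ -821.75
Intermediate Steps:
w(v, q) = -7/4 - q (w(v, q) = -¾ - (q + 1) = -¾ - (1 + q) = -¾ + (-1 - q) = -7/4 - q)
z = 2*√5 (z = √((-7 + 3) + 24) = √(-4 + 24) = √20 = 2*√5 ≈ 4.4721)
((h(0) - 3)*z)*(w(1, 5 + 2)*(-7)) = ((0 - 3)*(2*√5))*((-7/4 - (5 + 2))*(-7)) = (-6*√5)*((-7/4 - 1*7)*(-7)) = (-6*√5)*((-7/4 - 7)*(-7)) = (-6*√5)*(-35/4*(-7)) = -6*√5*(245/4) = -735*√5/2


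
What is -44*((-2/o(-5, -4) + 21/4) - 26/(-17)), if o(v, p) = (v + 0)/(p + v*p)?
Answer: -49291/85 ≈ -579.89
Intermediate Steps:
o(v, p) = v/(p + p*v)
-44*((-2/o(-5, -4) + 21/4) - 26/(-17)) = -44*((-2/((-5/(-4*(1 - 5)))) + 21/4) - 26/(-17)) = -44*((-2/((-5*(-¼)/(-4))) + 21*(¼)) - 26*(-1/17)) = -44*((-2/((-5*(-¼)*(-¼))) + 21/4) + 26/17) = -44*((-2/(-5/16) + 21/4) + 26/17) = -44*((-2*(-16/5) + 21/4) + 26/17) = -44*((32/5 + 21/4) + 26/17) = -44*(233/20 + 26/17) = -44*4481/340 = -49291/85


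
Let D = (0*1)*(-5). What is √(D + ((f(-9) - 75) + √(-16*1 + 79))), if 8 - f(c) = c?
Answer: √(-58 + 3*√7) ≈ 7.0755*I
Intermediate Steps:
D = 0 (D = 0*(-5) = 0)
f(c) = 8 - c
√(D + ((f(-9) - 75) + √(-16*1 + 79))) = √(0 + (((8 - 1*(-9)) - 75) + √(-16*1 + 79))) = √(0 + (((8 + 9) - 75) + √(-16 + 79))) = √(0 + ((17 - 75) + √63)) = √(0 + (-58 + 3*√7)) = √(-58 + 3*√7)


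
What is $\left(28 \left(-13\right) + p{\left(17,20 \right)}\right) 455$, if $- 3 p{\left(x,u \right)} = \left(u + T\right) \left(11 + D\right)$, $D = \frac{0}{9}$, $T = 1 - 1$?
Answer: $- \frac{596960}{3} \approx -1.9899 \cdot 10^{5}$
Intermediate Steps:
$T = 0$ ($T = 1 - 1 = 0$)
$D = 0$ ($D = 0 \cdot \frac{1}{9} = 0$)
$p{\left(x,u \right)} = - \frac{11 u}{3}$ ($p{\left(x,u \right)} = - \frac{\left(u + 0\right) \left(11 + 0\right)}{3} = - \frac{u 11}{3} = - \frac{11 u}{3}$)
$\left(28 \left(-13\right) + p{\left(17,20 \right)}\right) 455 = \left(28 \left(-13\right) - \frac{220}{3}\right) 455 = \left(-364 - \frac{220}{3}\right) 455 = \left(- \frac{1312}{3}\right) 455 = - \frac{596960}{3}$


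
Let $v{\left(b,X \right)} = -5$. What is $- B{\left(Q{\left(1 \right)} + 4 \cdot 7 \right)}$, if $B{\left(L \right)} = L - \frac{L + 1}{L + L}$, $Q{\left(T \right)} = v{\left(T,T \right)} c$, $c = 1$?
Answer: $- \frac{517}{23} \approx -22.478$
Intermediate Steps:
$Q{\left(T \right)} = -5$ ($Q{\left(T \right)} = \left(-5\right) 1 = -5$)
$B{\left(L \right)} = L - \frac{1 + L}{2 L}$
$- B{\left(Q{\left(1 \right)} + 4 \cdot 7 \right)} = - (- \frac{1}{2} + \left(-5 + 4 \cdot 7\right) - \frac{1}{2 \left(-5 + 4 \cdot 7\right)}) = - (- \frac{1}{2} + \left(-5 + 28\right) - \frac{1}{2 \left(-5 + 28\right)}) = - (- \frac{1}{2} + 23 - \frac{1}{2 \cdot 23}) = - (- \frac{1}{2} + 23 - \frac{1}{46}) = \left(-1\right) \frac{517}{23} = - \frac{517}{23}$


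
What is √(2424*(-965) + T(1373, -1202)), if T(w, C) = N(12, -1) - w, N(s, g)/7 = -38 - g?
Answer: 6*I*√65022 ≈ 1530.0*I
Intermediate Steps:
N(s, g) = -266 - 7*g (N(s, g) = 7*(-38 - g) = -266 - 7*g)
T(w, C) = -259 - w (T(w, C) = (-266 - 7*(-1)) - w = (-266 + 7) - w = -259 - w)
√(2424*(-965) + T(1373, -1202)) = √(2424*(-965) + (-259 - 1*1373)) = √(-2339160 + (-259 - 1373)) = √(-2339160 - 1632) = √(-2340792) = 6*I*√65022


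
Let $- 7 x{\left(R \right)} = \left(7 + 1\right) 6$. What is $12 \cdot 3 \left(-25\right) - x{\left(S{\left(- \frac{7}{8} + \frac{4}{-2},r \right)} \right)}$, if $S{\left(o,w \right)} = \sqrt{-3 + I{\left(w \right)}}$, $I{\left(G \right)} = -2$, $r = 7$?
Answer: $- \frac{6252}{7} \approx -893.14$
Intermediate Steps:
$S{\left(o,w \right)} = i \sqrt{5}$ ($S{\left(o,w \right)} = \sqrt{-3 - 2} = \sqrt{-5} = i \sqrt{5}$)
$x{\left(R \right)} = - \frac{48}{7}$ ($x{\left(R \right)} = - \frac{\left(7 + 1\right) 6}{7} = - \frac{8 \cdot 6}{7} = \left(- \frac{1}{7}\right) 48 = - \frac{48}{7}$)
$12 \cdot 3 \left(-25\right) - x{\left(S{\left(- \frac{7}{8} + \frac{4}{-2},r \right)} \right)} = 12 \cdot 3 \left(-25\right) - - \frac{48}{7} = 36 \left(-25\right) + \frac{48}{7} = -900 + \frac{48}{7} = - \frac{6252}{7}$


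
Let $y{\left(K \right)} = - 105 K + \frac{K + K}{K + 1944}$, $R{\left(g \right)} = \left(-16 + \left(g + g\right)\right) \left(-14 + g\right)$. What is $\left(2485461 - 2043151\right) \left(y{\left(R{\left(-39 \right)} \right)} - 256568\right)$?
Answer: $- \frac{1194245816122920}{3463} \approx -3.4486 \cdot 10^{11}$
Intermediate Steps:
$R{\left(g \right)} = \left(-16 + 2 g\right) \left(-14 + g\right)$
$y{\left(K \right)} = - 105 K + \frac{2 K}{1944 + K}$
$\left(2485461 - 2043151\right) \left(y{\left(R{\left(-39 \right)} \right)} - 256568\right) = \left(2485461 - 2043151\right) \left(- \frac{\left(224 - -1716 + 2 \left(-39\right)^{2}\right) \left(204118 + 105 \left(224 - -1716 + 2 \left(-39\right)^{2}\right)\right)}{1944 + \left(224 - -1716 + 2 \left(-39\right)^{2}\right)} - 256568\right) = 442310 \left(- \frac{\left(224 + 1716 + 2 \cdot 1521\right) \left(204118 + 105 \left(224 + 1716 + 2 \cdot 1521\right)\right)}{1944 + \left(224 + 1716 + 2 \cdot 1521\right)} - 256568\right) = 442310 \left(- \frac{\left(224 + 1716 + 3042\right) \left(204118 + 105 \left(224 + 1716 + 3042\right)\right)}{1944 + \left(224 + 1716 + 3042\right)} - 256568\right) = 442310 \left(\left(-1\right) 4982 \frac{1}{1944 + 4982} \left(204118 + 105 \cdot 4982\right) - 256568\right) = 442310 \left(\left(-1\right) 4982 \cdot \frac{1}{6926} \left(204118 + 523110\right) - 256568\right) = 442310 \left(\left(-1\right) 4982 \cdot \frac{1}{6926} \cdot 727228 - 256568\right) = 442310 \left(- \frac{1811524948}{3463} - 256568\right) = 442310 \left(- \frac{2700019932}{3463}\right) = - \frac{1194245816122920}{3463}$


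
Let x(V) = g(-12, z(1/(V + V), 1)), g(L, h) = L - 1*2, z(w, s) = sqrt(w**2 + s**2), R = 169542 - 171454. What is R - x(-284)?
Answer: -1898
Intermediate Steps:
R = -1912
z(w, s) = sqrt(s**2 + w**2)
g(L, h) = -2 + L (g(L, h) = L - 2 = -2 + L)
x(V) = -14 (x(V) = -2 - 12 = -14)
R - x(-284) = -1912 - 1*(-14) = -1912 + 14 = -1898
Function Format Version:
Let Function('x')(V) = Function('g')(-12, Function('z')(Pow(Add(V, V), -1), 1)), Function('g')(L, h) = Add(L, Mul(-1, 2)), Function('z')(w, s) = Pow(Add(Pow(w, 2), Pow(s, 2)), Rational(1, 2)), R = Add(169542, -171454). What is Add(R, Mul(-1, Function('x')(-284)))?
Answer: -1898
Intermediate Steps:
R = -1912
Function('z')(w, s) = Pow(Add(Pow(s, 2), Pow(w, 2)), Rational(1, 2))
Function('g')(L, h) = Add(-2, L) (Function('g')(L, h) = Add(L, -2) = Add(-2, L))
Function('x')(V) = -14 (Function('x')(V) = Add(-2, -12) = -14)
Add(R, Mul(-1, Function('x')(-284))) = Add(-1912, Mul(-1, -14)) = Add(-1912, 14) = -1898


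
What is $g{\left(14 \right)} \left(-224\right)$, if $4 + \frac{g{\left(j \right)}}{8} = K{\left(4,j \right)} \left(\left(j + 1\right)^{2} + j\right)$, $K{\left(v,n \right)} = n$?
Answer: $-5988864$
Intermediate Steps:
$g{\left(j \right)} = -32 + 8 j \left(j + \left(1 + j\right)^{2}\right)$ ($g{\left(j \right)} = -32 + 8 j \left(\left(j + 1\right)^{2} + j\right) = -32 + 8 j \left(\left(1 + j\right)^{2} + j\right) = -32 + 8 j \left(j + \left(1 + j\right)^{2}\right)$)
$g{\left(14 \right)} \left(-224\right) = \left(-32 + 8 \cdot 14^{2} + 8 \cdot 14 \left(1 + 14\right)^{2}\right) \left(-224\right) = \left(-32 + 8 \cdot 196 + 8 \cdot 14 \cdot 15^{2}\right) \left(-224\right) = \left(-32 + 1568 + 8 \cdot 14 \cdot 225\right) \left(-224\right) = \left(-32 + 1568 + 25200\right) \left(-224\right) = 26736 \left(-224\right) = -5988864$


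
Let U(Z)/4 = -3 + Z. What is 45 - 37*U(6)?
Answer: -399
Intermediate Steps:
U(Z) = -12 + 4*Z (U(Z) = 4*(-3 + Z) = -12 + 4*Z)
45 - 37*U(6) = 45 - 37*(-12 + 4*6) = 45 - 37*(-12 + 24) = 45 - 37*12 = 45 - 444 = -399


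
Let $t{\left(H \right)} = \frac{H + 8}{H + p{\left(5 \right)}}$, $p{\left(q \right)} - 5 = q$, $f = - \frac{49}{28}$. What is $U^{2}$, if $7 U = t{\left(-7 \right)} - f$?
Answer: $\frac{625}{7056} \approx 0.088577$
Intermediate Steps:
$f = - \frac{7}{4}$ ($f = \left(-49\right) \frac{1}{28} = - \frac{7}{4} \approx -1.75$)
$p{\left(q \right)} = 5 + q$
$t{\left(H \right)} = \frac{8 + H}{10 + H}$ ($t{\left(H \right)} = \frac{H + 8}{H + \left(5 + 5\right)} = \frac{8 + H}{H + 10} = \frac{8 + H}{10 + H}$)
$U = \frac{25}{84}$ ($U = \frac{\frac{8 - 7}{10 - 7} - - \frac{7}{4}}{7} = \frac{\frac{1}{3} \cdot 1 + \frac{7}{4}}{7} = \frac{\frac{1}{3} + \frac{7}{4}}{7} = \frac{1}{7} \cdot \frac{25}{12} = \frac{25}{84} \approx 0.29762$)
$U^{2} = \left(\frac{25}{84}\right)^{2} = \frac{625}{7056}$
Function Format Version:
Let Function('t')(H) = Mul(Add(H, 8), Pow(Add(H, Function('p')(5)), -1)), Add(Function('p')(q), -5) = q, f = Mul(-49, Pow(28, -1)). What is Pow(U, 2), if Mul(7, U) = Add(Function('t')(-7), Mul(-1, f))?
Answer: Rational(625, 7056) ≈ 0.088577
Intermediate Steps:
f = Rational(-7, 4) (f = Mul(-49, Rational(1, 28)) = Rational(-7, 4) ≈ -1.7500)
Function('p')(q) = Add(5, q)
Function('t')(H) = Mul(Pow(Add(10, H), -1), Add(8, H)) (Function('t')(H) = Mul(Add(H, 8), Pow(Add(H, Add(5, 5)), -1)) = Mul(Add(8, H), Pow(Add(H, 10), -1)) = Mul(Add(8, H), Pow(Add(10, H), -1)) = Mul(Pow(Add(10, H), -1), Add(8, H)))
U = Rational(25, 84) (U = Mul(Rational(1, 7), Add(Mul(Pow(Add(10, -7), -1), Add(8, -7)), Mul(-1, Rational(-7, 4)))) = Mul(Rational(1, 7), Add(Mul(Pow(3, -1), 1), Rational(7, 4))) = Mul(Rational(1, 7), Add(Mul(Rational(1, 3), 1), Rational(7, 4))) = Mul(Rational(1, 7), Add(Rational(1, 3), Rational(7, 4))) = Mul(Rational(1, 7), Rational(25, 12)) = Rational(25, 84) ≈ 0.29762)
Pow(U, 2) = Pow(Rational(25, 84), 2) = Rational(625, 7056)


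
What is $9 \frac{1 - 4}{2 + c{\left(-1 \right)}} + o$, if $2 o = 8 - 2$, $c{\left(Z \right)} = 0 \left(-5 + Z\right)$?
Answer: $- \frac{21}{2} \approx -10.5$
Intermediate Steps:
$c{\left(Z \right)} = 0$
$o = 3$ ($o = \frac{8 - 2}{2} = \frac{1}{2} \cdot 6 = 3$)
$9 \frac{1 - 4}{2 + c{\left(-1 \right)}} + o = 9 \frac{1 - 4}{2 + 0} + 3 = 9 \left(- \frac{3}{2}\right) + 3 = - \frac{27}{2} + 3 = - \frac{21}{2}$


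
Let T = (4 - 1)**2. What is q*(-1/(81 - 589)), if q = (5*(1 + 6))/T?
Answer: 35/4572 ≈ 0.0076553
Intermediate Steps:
T = 9 (T = 3**2 = 9)
q = 35/9 (q = (5*(1 + 6))/9 = (5*7)*(1/9) = 35*(1/9) = 35/9 ≈ 3.8889)
q*(-1/(81 - 589)) = 35*(-1/(81 - 589))/9 = 35*(-1/(-508))/9 = 35*(-1*(-1/508))/9 = (35/9)*(1/508) = 35/4572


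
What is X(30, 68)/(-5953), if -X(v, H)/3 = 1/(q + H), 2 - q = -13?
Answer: 3/494099 ≈ 6.0717e-6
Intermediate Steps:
q = 15 (q = 2 - 1*(-13) = 2 + 13 = 15)
X(v, H) = -3/(15 + H)
X(30, 68)/(-5953) = -3/(15 + 68)/(-5953) = -3/83*(-1/5953) = 3/494099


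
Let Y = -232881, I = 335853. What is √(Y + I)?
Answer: 2*√25743 ≈ 320.89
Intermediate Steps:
√(Y + I) = √(-232881 + 335853) = √102972 = 2*√25743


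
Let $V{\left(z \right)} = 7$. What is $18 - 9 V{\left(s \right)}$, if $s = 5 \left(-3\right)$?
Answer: $-45$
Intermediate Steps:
$s = -15$
$18 - 9 V{\left(s \right)} = 18 - 63 = -45$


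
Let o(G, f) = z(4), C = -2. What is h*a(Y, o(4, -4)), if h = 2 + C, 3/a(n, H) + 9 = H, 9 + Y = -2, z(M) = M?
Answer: 0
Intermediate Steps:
Y = -11 (Y = -9 - 2 = -11)
o(G, f) = 4
a(n, H) = 3/(-9 + H)
h = 0 (h = 2 - 2 = 0)
h*a(Y, o(4, -4)) = 0*(3/(-9 + 4)) = 0*(3/(-5)) = 0*(3*(-1/5)) = 0*(-3/5) = 0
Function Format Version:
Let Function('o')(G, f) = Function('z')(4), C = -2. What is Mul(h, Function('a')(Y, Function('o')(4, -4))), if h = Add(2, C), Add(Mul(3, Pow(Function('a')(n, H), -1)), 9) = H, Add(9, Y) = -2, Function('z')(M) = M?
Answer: 0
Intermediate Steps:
Y = -11 (Y = Add(-9, -2) = -11)
Function('o')(G, f) = 4
Function('a')(n, H) = Mul(3, Pow(Add(-9, H), -1))
h = 0 (h = Add(2, -2) = 0)
Mul(h, Function('a')(Y, Function('o')(4, -4))) = Mul(0, Mul(3, Pow(Add(-9, 4), -1))) = Mul(0, Mul(3, Pow(-5, -1))) = Mul(0, Mul(3, Rational(-1, 5))) = Mul(0, Rational(-3, 5)) = 0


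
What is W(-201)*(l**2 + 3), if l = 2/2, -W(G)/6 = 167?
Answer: -4008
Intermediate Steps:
W(G) = -1002 (W(G) = -6*167 = -1002)
l = 1 (l = 2*(1/2) = 1)
W(-201)*(l**2 + 3) = -1002*(1**2 + 3) = -1002*(1 + 3) = -1002*4 = -4008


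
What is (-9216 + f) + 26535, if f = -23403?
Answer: -6084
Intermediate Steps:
(-9216 + f) + 26535 = (-9216 - 23403) + 26535 = -32619 + 26535 = -6084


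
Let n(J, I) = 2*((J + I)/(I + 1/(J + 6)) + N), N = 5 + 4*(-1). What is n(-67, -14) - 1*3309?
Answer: -313067/95 ≈ -3295.4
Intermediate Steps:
N = 1 (N = 5 - 4 = 1)
n(J, I) = 2 + 2*(I + J)/(I + 1/(6 + J)) (n(J, I) = 2*((J + I)/(I + 1/(J + 6)) + 1) = 2*((I + J)/(I + 1/(6 + J)) + 1) = 2*(1 + (I + J)/(I + 1/(6 + J))) = 2 + 2*(I + J)/(I + 1/(6 + J)))
n(-67, -14) - 1*3309 = 2*(1 + (-67)² + 6*(-67) + 12*(-14) + 2*(-14)*(-67))/(1 + 6*(-14) - 14*(-67)) - 1*3309 = 2*(1 + 4489 - 402 - 168 + 1876)/(1 - 84 + 938) - 3309 = 2*5796/855 - 3309 = 2*(1/855)*5796 - 3309 = 1288/95 - 3309 = -313067/95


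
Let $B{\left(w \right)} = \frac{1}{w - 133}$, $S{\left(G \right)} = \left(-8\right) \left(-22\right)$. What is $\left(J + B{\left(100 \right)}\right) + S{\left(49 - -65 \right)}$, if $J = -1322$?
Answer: $- \frac{37819}{33} \approx -1146.0$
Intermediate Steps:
$S{\left(G \right)} = 176$
$B{\left(w \right)} = \frac{1}{-133 + w}$
$\left(J + B{\left(100 \right)}\right) + S{\left(49 - -65 \right)} = \left(-1322 + \frac{1}{-133 + 100}\right) + 176 = \left(-1322 + \frac{1}{-33}\right) + 176 = \left(-1322 - \frac{1}{33}\right) + 176 = - \frac{43627}{33} + 176 = - \frac{37819}{33}$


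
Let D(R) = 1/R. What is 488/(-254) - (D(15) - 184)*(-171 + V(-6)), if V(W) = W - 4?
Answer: -63424793/1905 ≈ -33294.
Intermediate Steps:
V(W) = -4 + W
488/(-254) - (D(15) - 184)*(-171 + V(-6)) = 488/(-254) - (1/15 - 184)*(-171 + (-4 - 6)) = 488*(-1/254) - (1/15 - 184)*(-171 - 10) = -244/127 - (-2759)*(-181)/15 = -244/127 - 1*499379/15 = -244/127 - 499379/15 = -63424793/1905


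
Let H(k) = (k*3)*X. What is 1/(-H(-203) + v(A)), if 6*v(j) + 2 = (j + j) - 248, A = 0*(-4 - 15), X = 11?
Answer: 3/19972 ≈ 0.00015021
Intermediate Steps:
H(k) = 33*k (H(k) = (k*3)*11 = (3*k)*11 = 33*k)
A = 0 (A = 0*(-19) = 0)
v(j) = -125/3 + j/3 (v(j) = -1/3 + ((j + j) - 248)/6 = -1/3 + (2*j - 248)/6 = -1/3 + (-248 + 2*j)/6 = -1/3 + (-124/3 + j/3) = -125/3 + j/3)
1/(-H(-203) + v(A)) = 1/(-33*(-203) + (-125/3 + (1/3)*0)) = 1/(-1*(-6699) + (-125/3 + 0)) = 1/(6699 - 125/3) = 1/(19972/3) = 3/19972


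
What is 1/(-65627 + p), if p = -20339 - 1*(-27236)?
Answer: -1/58730 ≈ -1.7027e-5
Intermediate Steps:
p = 6897 (p = -20339 + 27236 = 6897)
1/(-65627 + p) = 1/(-65627 + 6897) = 1/(-58730) = -1/58730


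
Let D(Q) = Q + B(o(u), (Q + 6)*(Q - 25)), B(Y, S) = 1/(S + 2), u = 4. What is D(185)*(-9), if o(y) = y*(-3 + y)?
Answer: -50885739/30562 ≈ -1665.0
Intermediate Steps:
B(Y, S) = 1/(2 + S)
D(Q) = Q + 1/(2 + (-25 + Q)*(6 + Q)) (D(Q) = Q + 1/(2 + (Q + 6)*(Q - 25)) = Q + 1/(2 + (6 + Q)*(-25 + Q)) = Q + 1/(2 + (-25 + Q)*(6 + Q)))
D(185)*(-9) = (185 - 1/(148 - 1*185² + 19*185))*(-9) = (185 - 1/(148 - 1*34225 + 3515))*(-9) = (185 - 1/(148 - 34225 + 3515))*(-9) = (185 - 1/(-30562))*(-9) = (185 - 1*(-1/30562))*(-9) = (185 + 1/30562)*(-9) = (5653971/30562)*(-9) = -50885739/30562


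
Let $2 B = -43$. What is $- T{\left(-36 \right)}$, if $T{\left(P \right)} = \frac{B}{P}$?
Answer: $- \frac{43}{72} \approx -0.59722$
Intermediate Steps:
$B = - \frac{43}{2}$ ($B = \frac{1}{2} \left(-43\right) = - \frac{43}{2} \approx -21.5$)
$T{\left(P \right)} = - \frac{43}{2 P}$
$- T{\left(-36 \right)} = - \frac{-43}{2 \left(-36\right)} = - \frac{\left(-43\right) \left(-1\right)}{2 \cdot 36} = \left(-1\right) \frac{43}{72} = - \frac{43}{72}$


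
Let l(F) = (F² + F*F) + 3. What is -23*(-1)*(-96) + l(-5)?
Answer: -2155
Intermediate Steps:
l(F) = 3 + 2*F² (l(F) = (F² + F²) + 3 = 2*F² + 3 = 3 + 2*F²)
-23*(-1)*(-96) + l(-5) = -23*(-1)*(-96) + (3 + 2*(-5)²) = 23*(-96) + (3 + 2*25) = -2208 + (3 + 50) = -2208 + 53 = -2155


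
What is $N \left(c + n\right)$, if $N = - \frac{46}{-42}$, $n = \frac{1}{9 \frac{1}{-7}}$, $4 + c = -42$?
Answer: $- \frac{9683}{189} \approx -51.233$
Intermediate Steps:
$c = -46$ ($c = -4 - 42 = -46$)
$n = - \frac{7}{9}$ ($n = \frac{1}{9 \left(- \frac{1}{7}\right)} = \frac{1}{- \frac{9}{7}} = - \frac{7}{9} \approx -0.77778$)
$N = \frac{23}{21}$ ($N = \left(-46\right) \left(- \frac{1}{42}\right) = \frac{23}{21} \approx 1.0952$)
$N \left(c + n\right) = \frac{23 \left(-46 - \frac{7}{9}\right)}{21} = \frac{23}{21} \left(- \frac{421}{9}\right) = - \frac{9683}{189}$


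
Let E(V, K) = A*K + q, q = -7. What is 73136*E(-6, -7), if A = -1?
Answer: 0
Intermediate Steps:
E(V, K) = -7 - K (E(V, K) = -K - 7 = -7 - K)
73136*E(-6, -7) = 73136*(-7 - 1*(-7)) = 73136*(-7 + 7) = 73136*0 = 0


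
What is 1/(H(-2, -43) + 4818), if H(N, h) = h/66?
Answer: 66/317945 ≈ 0.00020758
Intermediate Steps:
H(N, h) = h/66 (H(N, h) = h*(1/66) = h/66)
1/(H(-2, -43) + 4818) = 1/((1/66)*(-43) + 4818) = 1/(-43/66 + 4818) = 1/(317945/66) = 66/317945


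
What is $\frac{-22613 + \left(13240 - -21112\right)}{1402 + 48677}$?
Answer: $\frac{3913}{16693} \approx 0.23441$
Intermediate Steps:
$\frac{-22613 + \left(13240 - -21112\right)}{1402 + 48677} = \frac{-22613 + \left(13240 + 21112\right)}{50079} = \left(-22613 + 34352\right) \frac{1}{50079} = 11739 \cdot \frac{1}{50079} = \frac{3913}{16693}$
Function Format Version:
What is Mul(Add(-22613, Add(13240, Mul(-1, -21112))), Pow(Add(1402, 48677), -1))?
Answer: Rational(3913, 16693) ≈ 0.23441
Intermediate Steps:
Mul(Add(-22613, Add(13240, Mul(-1, -21112))), Pow(Add(1402, 48677), -1)) = Mul(Add(-22613, Add(13240, 21112)), Pow(50079, -1)) = Mul(Add(-22613, 34352), Rational(1, 50079)) = Mul(11739, Rational(1, 50079)) = Rational(3913, 16693)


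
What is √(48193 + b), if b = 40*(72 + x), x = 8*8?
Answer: √53633 ≈ 231.59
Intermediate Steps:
x = 64
b = 5440 (b = 40*(72 + 64) = 40*136 = 5440)
√(48193 + b) = √(48193 + 5440) = √53633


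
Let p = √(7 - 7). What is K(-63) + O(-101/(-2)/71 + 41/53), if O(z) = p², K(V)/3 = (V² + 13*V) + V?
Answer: 9261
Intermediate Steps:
p = 0 (p = √0 = 0)
K(V) = 3*V² + 42*V (K(V) = 3*((V² + 13*V) + V) = 3*(V² + 14*V) = 3*V² + 42*V)
O(z) = 0 (O(z) = 0² = 0)
K(-63) + O(-101/(-2)/71 + 41/53) = 3*(-63)*(14 - 63) + 0 = 3*(-63)*(-49) + 0 = 9261 + 0 = 9261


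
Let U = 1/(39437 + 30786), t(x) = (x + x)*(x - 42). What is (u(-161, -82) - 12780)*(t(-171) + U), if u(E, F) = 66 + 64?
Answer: -64710627936350/70223 ≈ -9.2150e+8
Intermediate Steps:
u(E, F) = 130
t(x) = 2*x*(-42 + x) (t(x) = (2*x)*(-42 + x) = 2*x*(-42 + x))
U = 1/70223 ≈ 1.4240e-5
(u(-161, -82) - 12780)*(t(-171) + U) = (130 - 12780)*(2*(-171)*(-42 - 171) + 1/70223) = -12650*(2*(-171)*(-213) + 1/70223) = -12650*(72846 + 1/70223) = -12650*5115464659/70223 = -64710627936350/70223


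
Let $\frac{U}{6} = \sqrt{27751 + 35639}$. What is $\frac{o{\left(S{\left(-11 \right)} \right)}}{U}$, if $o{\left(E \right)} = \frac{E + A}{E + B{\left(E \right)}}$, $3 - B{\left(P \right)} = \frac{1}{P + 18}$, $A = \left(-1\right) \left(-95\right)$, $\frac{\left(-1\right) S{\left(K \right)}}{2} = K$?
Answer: $\frac{26 \sqrt{63390}}{2110887} \approx 0.0031011$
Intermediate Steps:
$S{\left(K \right)} = - 2 K$
$A = 95$
$B{\left(P \right)} = 3 - \frac{1}{18 + P}$ ($B{\left(P \right)} = 3 - \frac{1}{P + 18} = 3 - \frac{1}{18 + P}$)
$U = 6 \sqrt{63390}$ ($U = 6 \sqrt{27751 + 35639} = 6 \sqrt{63390} \approx 1510.6$)
$o{\left(E \right)} = \frac{95 + E}{E + \frac{53 + 3 E}{18 + E}}$ ($o{\left(E \right)} = \frac{E + 95}{E + \frac{53 + 3 E}{18 + E}} = \frac{95 + E}{E + \frac{53 + 3 E}{18 + E}}$)
$\frac{o{\left(S{\left(-11 \right)} \right)}}{U} = \frac{\frac{1}{53 + 3 \left(\left(-2\right) \left(-11\right)\right) + \left(-2\right) \left(-11\right) \left(18 - -22\right)} \left(18 - -22\right) \left(95 - -22\right)}{6 \sqrt{63390}} = \frac{\left(18 + 22\right) \left(95 + 22\right)}{53 + 3 \cdot 22 + 22 \left(18 + 22\right)} \frac{\sqrt{63390}}{380340} = \frac{1}{53 + 66 + 22 \cdot 40} \cdot 40 \cdot 117 \frac{\sqrt{63390}}{380340} = \frac{1}{53 + 66 + 880} \cdot 40 \cdot 117 \frac{\sqrt{63390}}{380340} = \frac{1}{999} \cdot 40 \cdot 117 \frac{\sqrt{63390}}{380340} = \frac{520 \frac{\sqrt{63390}}{380340}}{111} = \frac{26 \sqrt{63390}}{2110887}$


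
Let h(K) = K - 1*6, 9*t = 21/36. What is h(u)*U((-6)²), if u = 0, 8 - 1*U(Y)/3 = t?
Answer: -857/6 ≈ -142.83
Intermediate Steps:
t = 7/108 (t = (21/36)/9 = (21*(1/36))/9 = (⅑)*(7/12) = 7/108 ≈ 0.064815)
U(Y) = 857/36 (U(Y) = 24 - 3*7/108 = 24 - 7/36 = 857/36)
h(K) = -6 + K (h(K) = K - 6 = -6 + K)
h(u)*U((-6)²) = (-6 + 0)*(857/36) = -6*857/36 = -857/6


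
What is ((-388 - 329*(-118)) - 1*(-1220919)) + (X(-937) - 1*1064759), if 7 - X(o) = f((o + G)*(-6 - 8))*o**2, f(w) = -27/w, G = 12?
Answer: 2543788113/12950 ≈ 1.9643e+5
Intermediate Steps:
X(o) = 7 + 27*o**2/(-168 - 14*o) (X(o) = 7 - (-27*1/((-6 - 8)*(o + 12)))*o**2 = 7 - (-27*(-1/(14*(12 + o))))*o**2 = 7 - (-27/(-168 - 14*o))*o**2 = 7 - (-27)*o**2/(-168 - 14*o) = 7 + 27*o**2/(-168 - 14*o))
((-388 - 329*(-118)) - 1*(-1220919)) + (X(-937) - 1*1064759) = ((-388 - 329*(-118)) - 1*(-1220919)) + ((1176 - 27*(-937)**2 + 98*(-937))/(14*(12 - 937)) - 1*1064759) = ((-388 + 38822) + 1220919) + ((1/14)*(1176 - 27*877969 - 91826)/(-925) - 1064759) = (38434 + 1220919) + ((1/14)*(-1/925)*(1176 - 23705163 - 91826) - 1064759) = 1259353 + ((1/14)*(-1/925)*(-23795813) - 1064759) = 1259353 + (23795813/12950 - 1064759) = 1259353 - 13764833237/12950 = 2543788113/12950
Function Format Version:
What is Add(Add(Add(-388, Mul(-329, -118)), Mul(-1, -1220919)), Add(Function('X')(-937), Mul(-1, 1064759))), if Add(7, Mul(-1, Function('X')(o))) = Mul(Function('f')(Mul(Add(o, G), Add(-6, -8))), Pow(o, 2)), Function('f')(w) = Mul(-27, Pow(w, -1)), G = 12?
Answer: Rational(2543788113, 12950) ≈ 1.9643e+5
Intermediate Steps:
Function('X')(o) = Add(7, Mul(27, Pow(o, 2), Pow(Add(-168, Mul(-14, o)), -1))) (Function('X')(o) = Add(7, Mul(-1, Mul(Mul(-27, Pow(Mul(Add(o, 12), Add(-6, -8)), -1)), Pow(o, 2)))) = Add(7, Mul(-1, Mul(Mul(-27, Pow(Mul(Add(12, o), -14), -1)), Pow(o, 2)))) = Add(7, Mul(-1, Mul(Mul(-27, Pow(Add(-168, Mul(-14, o)), -1)), Pow(o, 2)))) = Add(7, Mul(-1, Mul(-27, Pow(o, 2), Pow(Add(-168, Mul(-14, o)), -1)))) = Add(7, Mul(27, Pow(o, 2), Pow(Add(-168, Mul(-14, o)), -1))))
Add(Add(Add(-388, Mul(-329, -118)), Mul(-1, -1220919)), Add(Function('X')(-937), Mul(-1, 1064759))) = Add(Add(Add(-388, Mul(-329, -118)), Mul(-1, -1220919)), Add(Mul(Rational(1, 14), Pow(Add(12, -937), -1), Add(1176, Mul(-27, Pow(-937, 2)), Mul(98, -937))), Mul(-1, 1064759))) = Add(Add(Add(-388, 38822), 1220919), Add(Mul(Rational(1, 14), Pow(-925, -1), Add(1176, Mul(-27, 877969), -91826)), -1064759)) = Add(Add(38434, 1220919), Add(Mul(Rational(1, 14), Rational(-1, 925), Add(1176, -23705163, -91826)), -1064759)) = Add(1259353, Add(Mul(Rational(1, 14), Rational(-1, 925), -23795813), -1064759)) = Add(1259353, Add(Rational(23795813, 12950), -1064759)) = Add(1259353, Rational(-13764833237, 12950)) = Rational(2543788113, 12950)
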